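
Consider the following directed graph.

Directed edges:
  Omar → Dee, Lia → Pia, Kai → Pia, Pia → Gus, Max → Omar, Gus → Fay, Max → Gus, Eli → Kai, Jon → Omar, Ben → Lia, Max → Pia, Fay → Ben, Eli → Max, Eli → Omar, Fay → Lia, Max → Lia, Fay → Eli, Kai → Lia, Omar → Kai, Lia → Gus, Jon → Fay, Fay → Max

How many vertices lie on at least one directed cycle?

9

A vertex is on a directed cycle iff it belongs to a strongly connected component of size ≥ 2 (or has a self-loop).
The vertices on cycles are {Ben, Eli, Fay, Gus, Kai, Lia, Max, Pia, Omar} — 9 in total.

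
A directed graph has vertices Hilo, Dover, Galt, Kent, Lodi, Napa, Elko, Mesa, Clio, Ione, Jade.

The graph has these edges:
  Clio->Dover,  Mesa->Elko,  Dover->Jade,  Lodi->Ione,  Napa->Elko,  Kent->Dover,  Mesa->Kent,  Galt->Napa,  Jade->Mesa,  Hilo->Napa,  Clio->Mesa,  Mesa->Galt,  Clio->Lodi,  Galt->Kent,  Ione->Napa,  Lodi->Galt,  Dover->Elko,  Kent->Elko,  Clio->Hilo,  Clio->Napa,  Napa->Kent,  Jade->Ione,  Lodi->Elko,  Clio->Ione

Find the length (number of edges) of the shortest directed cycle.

For each vertex v, BFS finds the shortest path from v back to v.
The shortest such closed walk is Dover → Jade → Mesa → Kent → Dover, length 4.

4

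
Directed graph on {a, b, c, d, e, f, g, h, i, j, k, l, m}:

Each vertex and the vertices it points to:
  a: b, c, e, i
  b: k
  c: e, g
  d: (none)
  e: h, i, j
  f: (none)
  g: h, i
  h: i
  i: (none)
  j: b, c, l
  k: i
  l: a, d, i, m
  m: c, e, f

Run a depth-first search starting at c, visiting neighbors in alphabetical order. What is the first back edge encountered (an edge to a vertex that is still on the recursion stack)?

j→c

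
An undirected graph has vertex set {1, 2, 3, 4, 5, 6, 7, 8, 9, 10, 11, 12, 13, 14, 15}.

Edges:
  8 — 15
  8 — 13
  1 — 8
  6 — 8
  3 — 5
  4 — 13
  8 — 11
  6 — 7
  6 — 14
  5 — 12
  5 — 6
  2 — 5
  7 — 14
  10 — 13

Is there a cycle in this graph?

Yes

DFS, tracking each vertex's parent; an edge to a visited non-parent vertex closes a cycle.
Start from 6:
visit 6 (parent –)
  visit 5 (parent 6)
    5–6: parent, skip
    visit 12 (parent 5)
      12–5: parent, skip
    visit 2 (parent 5)
      2–5: parent, skip
    visit 3 (parent 5)
      3–5: parent, skip
  visit 14 (parent 6)
    visit 7 (parent 14)
      7–14: parent, skip
      7–6: 6 visited and ≠ parent → cycle
Cycle: 6 – 14 – 7 – 6.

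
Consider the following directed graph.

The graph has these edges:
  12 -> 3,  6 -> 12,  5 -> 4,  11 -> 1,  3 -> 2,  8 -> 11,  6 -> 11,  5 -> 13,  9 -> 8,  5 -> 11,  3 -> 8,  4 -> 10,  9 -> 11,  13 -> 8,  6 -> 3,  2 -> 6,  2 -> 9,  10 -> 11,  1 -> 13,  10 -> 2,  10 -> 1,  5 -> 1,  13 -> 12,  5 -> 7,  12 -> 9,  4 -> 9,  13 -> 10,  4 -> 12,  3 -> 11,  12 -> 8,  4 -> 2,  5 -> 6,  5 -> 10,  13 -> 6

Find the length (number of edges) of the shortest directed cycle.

For each vertex v, BFS finds the shortest path from v back to v.
The shortest such closed walk is 13 → 10 → 1 → 13, length 3.

3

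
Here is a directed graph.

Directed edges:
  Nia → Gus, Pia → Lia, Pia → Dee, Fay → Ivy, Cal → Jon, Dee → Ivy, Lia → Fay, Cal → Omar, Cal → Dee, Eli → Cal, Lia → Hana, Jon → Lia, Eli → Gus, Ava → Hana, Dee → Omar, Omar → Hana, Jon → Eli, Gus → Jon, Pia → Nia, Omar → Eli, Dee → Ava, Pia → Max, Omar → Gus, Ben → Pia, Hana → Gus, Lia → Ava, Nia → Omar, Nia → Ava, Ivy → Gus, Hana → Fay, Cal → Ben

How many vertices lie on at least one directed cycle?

A vertex is on a directed cycle iff it belongs to a strongly connected component of size ≥ 2 (or has a self-loop).
The vertices on cycles are {Ava, Ben, Cal, Dee, Eli, Fay, Gus, Ivy, Jon, Lia, Nia, Pia, Hana, Omar} — 14 in total.

14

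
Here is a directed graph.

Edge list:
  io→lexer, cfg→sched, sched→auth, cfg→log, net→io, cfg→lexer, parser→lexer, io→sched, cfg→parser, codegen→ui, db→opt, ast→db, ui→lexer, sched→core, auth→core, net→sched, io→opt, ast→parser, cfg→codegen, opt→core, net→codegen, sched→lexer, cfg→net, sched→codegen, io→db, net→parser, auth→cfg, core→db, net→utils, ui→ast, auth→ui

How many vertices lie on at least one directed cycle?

8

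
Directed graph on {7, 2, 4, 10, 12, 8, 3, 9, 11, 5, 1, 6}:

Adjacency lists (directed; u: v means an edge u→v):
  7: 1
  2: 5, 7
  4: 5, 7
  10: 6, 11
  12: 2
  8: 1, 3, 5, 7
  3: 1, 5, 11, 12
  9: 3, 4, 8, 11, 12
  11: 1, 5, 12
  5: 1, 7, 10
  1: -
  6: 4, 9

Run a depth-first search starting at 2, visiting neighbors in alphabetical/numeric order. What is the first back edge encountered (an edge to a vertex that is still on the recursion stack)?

DFS from 2 (visiting neighbors in alphabetical/numeric order); mark gray on enter, black on exit:
2 gray
  5 gray
    1 gray
    1 black
    7 gray
      7→1: 1 black — skip
    7 black
    10 gray
      6 gray
        4 gray
          4→5: 5 is gray → back edge
First back edge: 4 → 5.

4->5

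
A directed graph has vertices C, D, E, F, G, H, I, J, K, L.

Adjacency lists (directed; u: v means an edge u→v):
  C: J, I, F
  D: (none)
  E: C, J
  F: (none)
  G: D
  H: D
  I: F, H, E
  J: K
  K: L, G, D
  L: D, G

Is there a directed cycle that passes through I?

Yes

I is on a cycle iff I can reach itself via ≥1 edge.
I → E → C → I — yes.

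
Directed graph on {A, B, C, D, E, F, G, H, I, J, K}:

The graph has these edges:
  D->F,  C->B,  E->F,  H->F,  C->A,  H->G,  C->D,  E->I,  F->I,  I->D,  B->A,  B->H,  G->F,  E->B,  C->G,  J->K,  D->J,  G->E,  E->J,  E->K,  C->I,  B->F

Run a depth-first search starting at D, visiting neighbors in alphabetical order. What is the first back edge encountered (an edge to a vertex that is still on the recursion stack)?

I->D

DFS from D (visiting neighbors in alphabetical order); mark gray on enter, black on exit:
D gray
  F gray
    I gray
      I→D: D is gray → back edge
First back edge: I → D.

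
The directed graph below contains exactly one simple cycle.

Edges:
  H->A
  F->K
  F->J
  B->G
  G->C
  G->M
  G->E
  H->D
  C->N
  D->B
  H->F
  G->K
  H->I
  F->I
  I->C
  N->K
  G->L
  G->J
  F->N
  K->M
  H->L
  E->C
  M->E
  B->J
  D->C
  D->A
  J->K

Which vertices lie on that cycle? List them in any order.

DFS with gray/black marking from M:
M gray
  E gray
    C gray
      N gray
        K gray
          K→M: M is gray → back edge
Back edge closes the cycle M → E → C → N → K → M; its vertices are {C, E, K, M, N}.

C, E, K, M, N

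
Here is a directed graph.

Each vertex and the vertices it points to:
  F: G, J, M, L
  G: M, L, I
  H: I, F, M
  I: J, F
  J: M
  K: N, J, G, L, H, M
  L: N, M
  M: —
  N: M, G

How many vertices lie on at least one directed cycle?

A vertex is on a directed cycle iff it belongs to a strongly connected component of size ≥ 2 (or has a self-loop).
The vertices on cycles are {F, G, I, L, N} — 5 in total.

5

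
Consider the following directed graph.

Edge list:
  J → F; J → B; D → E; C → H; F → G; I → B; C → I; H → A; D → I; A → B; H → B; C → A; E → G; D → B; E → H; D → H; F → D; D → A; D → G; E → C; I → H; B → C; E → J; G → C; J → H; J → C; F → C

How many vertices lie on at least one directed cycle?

9

A vertex is on a directed cycle iff it belongs to a strongly connected component of size ≥ 2 (or has a self-loop).
The vertices on cycles are {A, B, C, D, E, F, H, I, J} — 9 in total.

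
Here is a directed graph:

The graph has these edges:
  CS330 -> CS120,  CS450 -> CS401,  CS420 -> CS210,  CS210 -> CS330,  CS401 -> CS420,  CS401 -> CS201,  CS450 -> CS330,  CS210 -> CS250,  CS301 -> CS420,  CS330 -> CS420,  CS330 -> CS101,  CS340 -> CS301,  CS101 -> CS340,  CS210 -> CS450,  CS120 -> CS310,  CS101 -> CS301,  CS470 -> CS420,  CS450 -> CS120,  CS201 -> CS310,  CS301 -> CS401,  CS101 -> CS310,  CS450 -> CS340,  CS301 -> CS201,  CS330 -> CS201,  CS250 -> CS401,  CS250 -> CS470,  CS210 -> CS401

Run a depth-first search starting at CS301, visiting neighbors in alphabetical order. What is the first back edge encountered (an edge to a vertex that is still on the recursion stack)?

CS250->CS401

DFS from CS301 (visiting neighbors in alphabetical order); mark gray on enter, black on exit:
CS301 gray
  CS201 gray
    CS310 gray
    CS310 black
  CS201 black
  CS401 gray
    CS401→CS201: CS201 black — skip
    CS420 gray
      CS210 gray
        CS250 gray
          CS250→CS401: CS401 is gray → back edge
First back edge: CS250 → CS401.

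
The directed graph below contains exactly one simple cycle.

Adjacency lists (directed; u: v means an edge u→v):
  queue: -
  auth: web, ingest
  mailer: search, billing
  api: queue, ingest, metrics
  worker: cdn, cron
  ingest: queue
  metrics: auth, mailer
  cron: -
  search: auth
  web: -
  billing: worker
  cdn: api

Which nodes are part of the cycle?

DFS with gray/black marking from metrics:
metrics gray
  auth gray
    web gray
    web black
    ingest gray
      queue gray
      queue black
    ingest black
  auth black
  mailer gray
    search gray
      search→auth: auth black — skip
    search black
    billing gray
      worker gray
        cdn gray
          api gray
            api→queue: queue black — skip
            api→ingest: ingest black — skip
            api→metrics: metrics is gray → back edge
Back edge closes the cycle metrics → mailer → billing → worker → cdn → api → metrics; its vertices are {api, cdn, mailer, worker, billing, metrics}.

api, cdn, mailer, worker, billing, metrics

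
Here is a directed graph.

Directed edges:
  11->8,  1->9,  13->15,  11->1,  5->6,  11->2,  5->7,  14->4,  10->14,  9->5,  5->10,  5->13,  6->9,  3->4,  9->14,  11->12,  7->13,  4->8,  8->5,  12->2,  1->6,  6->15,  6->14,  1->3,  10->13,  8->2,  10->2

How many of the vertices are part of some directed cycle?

A vertex is on a directed cycle iff it belongs to a strongly connected component of size ≥ 2 (or has a self-loop).
The vertices on cycles are {4, 5, 6, 8, 9, 10, 14} — 7 in total.

7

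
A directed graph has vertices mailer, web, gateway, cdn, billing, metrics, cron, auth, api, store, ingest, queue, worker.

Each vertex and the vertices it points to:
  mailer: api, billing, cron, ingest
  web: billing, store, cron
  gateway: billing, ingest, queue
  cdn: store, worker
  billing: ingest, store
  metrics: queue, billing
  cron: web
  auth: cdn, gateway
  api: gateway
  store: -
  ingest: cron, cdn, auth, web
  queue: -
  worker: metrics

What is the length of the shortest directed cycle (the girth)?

For each vertex v, BFS finds the shortest path from v back to v.
The shortest such closed walk is cron → web → cron, length 2.

2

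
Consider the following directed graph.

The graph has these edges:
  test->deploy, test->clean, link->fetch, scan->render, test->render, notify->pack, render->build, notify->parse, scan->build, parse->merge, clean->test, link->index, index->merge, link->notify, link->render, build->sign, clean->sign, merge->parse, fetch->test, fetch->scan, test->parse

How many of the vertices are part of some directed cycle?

4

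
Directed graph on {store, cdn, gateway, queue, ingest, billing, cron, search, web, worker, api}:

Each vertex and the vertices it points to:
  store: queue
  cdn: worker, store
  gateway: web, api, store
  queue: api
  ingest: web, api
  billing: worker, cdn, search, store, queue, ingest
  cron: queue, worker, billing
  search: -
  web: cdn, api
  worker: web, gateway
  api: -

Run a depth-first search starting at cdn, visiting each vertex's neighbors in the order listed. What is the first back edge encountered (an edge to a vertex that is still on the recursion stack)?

web→cdn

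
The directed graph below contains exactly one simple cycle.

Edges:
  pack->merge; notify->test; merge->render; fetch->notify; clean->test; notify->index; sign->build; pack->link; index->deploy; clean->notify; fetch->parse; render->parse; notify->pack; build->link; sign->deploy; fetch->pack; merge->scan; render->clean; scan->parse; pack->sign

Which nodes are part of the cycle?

pack, clean, merge, notify, render

DFS with gray/black marking from notify:
notify gray
  pack gray
    sign gray
      build gray
        link gray
        link black
      build black
      deploy gray
      deploy black
    sign black
    pack→link: link black — skip
    merge gray
      scan gray
        parse gray
        parse black
      scan black
      render gray
        render→parse: parse black — skip
        clean gray
          clean→notify: notify is gray → back edge
Back edge closes the cycle notify → pack → merge → render → clean → notify; its vertices are {pack, clean, merge, notify, render}.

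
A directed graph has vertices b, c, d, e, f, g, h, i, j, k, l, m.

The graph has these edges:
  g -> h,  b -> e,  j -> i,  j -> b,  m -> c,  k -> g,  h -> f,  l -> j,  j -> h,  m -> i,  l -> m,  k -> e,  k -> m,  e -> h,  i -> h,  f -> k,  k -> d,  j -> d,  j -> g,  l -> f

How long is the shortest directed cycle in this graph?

4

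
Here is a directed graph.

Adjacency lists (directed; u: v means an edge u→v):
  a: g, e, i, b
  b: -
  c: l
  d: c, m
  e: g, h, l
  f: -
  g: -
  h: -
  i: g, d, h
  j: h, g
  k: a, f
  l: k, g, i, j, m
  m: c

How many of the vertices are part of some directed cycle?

8

A vertex is on a directed cycle iff it belongs to a strongly connected component of size ≥ 2 (or has a self-loop).
The vertices on cycles are {a, c, d, e, i, k, l, m} — 8 in total.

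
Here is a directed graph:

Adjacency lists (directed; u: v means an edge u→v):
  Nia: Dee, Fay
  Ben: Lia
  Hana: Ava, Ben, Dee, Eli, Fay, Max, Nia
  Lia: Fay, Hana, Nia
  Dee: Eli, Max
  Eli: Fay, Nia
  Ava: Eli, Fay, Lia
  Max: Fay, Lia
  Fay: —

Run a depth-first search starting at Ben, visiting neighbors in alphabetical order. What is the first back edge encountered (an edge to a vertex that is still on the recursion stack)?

DFS from Ben (visiting neighbors in alphabetical order); mark gray on enter, black on exit:
Ben gray
  Lia gray
    Fay gray
    Fay black
    Hana gray
      Ava gray
        Eli gray
          Eli→Fay: Fay black — skip
          Nia gray
            Dee gray
              Dee→Eli: Eli is gray → back edge
First back edge: Dee → Eli.

Dee->Eli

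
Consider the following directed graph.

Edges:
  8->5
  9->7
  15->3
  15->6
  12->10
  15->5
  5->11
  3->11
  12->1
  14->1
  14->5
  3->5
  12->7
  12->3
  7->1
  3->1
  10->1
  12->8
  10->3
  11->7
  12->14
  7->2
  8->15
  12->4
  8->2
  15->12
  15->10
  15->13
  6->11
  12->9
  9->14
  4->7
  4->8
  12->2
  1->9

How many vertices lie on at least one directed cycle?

10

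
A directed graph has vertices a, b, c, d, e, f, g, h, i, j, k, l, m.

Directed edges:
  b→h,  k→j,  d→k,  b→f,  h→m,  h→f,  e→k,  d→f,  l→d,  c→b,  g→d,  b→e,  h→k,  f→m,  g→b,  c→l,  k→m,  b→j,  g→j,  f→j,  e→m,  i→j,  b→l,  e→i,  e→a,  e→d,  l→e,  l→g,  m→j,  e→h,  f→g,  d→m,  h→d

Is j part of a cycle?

No

j lies on a cycle iff there is a path from j back to itself.
Exploring from j, it never reaches itself; equivalently, its strongly connected component is a singleton.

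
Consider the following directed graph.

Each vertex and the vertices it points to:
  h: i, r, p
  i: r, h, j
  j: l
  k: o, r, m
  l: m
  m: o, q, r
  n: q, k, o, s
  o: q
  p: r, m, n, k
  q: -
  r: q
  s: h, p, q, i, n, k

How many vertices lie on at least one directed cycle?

5

A vertex is on a directed cycle iff it belongs to a strongly connected component of size ≥ 2 (or has a self-loop).
The vertices on cycles are {h, i, n, p, s} — 5 in total.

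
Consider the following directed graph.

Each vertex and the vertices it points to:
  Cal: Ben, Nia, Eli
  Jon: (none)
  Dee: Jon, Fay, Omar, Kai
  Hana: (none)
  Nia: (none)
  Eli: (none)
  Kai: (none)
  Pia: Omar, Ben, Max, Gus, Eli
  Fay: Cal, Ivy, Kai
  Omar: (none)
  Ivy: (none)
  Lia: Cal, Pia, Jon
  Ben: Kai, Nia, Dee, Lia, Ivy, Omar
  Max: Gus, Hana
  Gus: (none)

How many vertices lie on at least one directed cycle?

6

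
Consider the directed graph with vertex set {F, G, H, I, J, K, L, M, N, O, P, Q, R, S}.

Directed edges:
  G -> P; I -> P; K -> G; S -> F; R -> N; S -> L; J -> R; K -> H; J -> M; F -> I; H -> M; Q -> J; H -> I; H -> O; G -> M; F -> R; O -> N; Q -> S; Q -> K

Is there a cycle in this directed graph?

No

DFS with white/gray/black marking, starting from I:
I gray
  P gray
  P black
I black
F gray
  F→I: I black — skip
  R gray
    N gray
    N black
  R black
F black
G gray
  G→P: P black — skip
  M gray
  M black
G black
H gray
  H→I: I black — skip
  H→M: M black — skip
  O gray
    O→N: N black — skip
  O black
H black
J gray
  J→R: R black — skip
  J→M: M black — skip
J black
K gray
  K→G: G black — skip
  K→H: H black — skip
K black
L gray
L black
Q gray
  Q→J: J black — skip
  S gray
    S→L: L black — skip
    S→F: F black — skip
  S black
  Q→K: K black — skip
Q black
Every edge goes to a white or black vertex — no back edge, so the graph is acyclic.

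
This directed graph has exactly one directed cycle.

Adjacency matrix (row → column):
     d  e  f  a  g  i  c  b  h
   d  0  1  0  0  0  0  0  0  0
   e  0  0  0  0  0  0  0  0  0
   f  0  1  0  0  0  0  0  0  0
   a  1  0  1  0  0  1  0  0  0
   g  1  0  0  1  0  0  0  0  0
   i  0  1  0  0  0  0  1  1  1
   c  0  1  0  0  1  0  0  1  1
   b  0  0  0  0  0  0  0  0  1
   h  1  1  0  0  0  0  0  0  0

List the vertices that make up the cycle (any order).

DFS with gray/black marking from g:
g gray
  d gray
    e gray
    e black
  d black
  a gray
    f gray
      f→e: e black — skip
    f black
    a→d: d black — skip
    i gray
      h gray
        h→d: d black — skip
        h→e: e black — skip
      h black
      c gray
        c→g: g is gray → back edge
Back edge closes the cycle g → a → i → c → g; its vertices are {a, c, g, i}.

a, c, g, i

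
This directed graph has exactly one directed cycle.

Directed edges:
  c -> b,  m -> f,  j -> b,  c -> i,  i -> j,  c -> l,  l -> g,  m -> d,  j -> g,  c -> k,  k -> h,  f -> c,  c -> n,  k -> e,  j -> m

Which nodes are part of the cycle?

c, f, i, j, m

DFS with gray/black marking from c:
c gray
  b gray
  b black
  k gray
    h gray
    h black
    e gray
    e black
  k black
  l gray
    g gray
    g black
  l black
  i gray
    j gray
      j→g: g black — skip
      j→b: b black — skip
      m gray
        d gray
        d black
        f gray
          f→c: c is gray → back edge
Back edge closes the cycle c → i → j → m → f → c; its vertices are {c, f, i, j, m}.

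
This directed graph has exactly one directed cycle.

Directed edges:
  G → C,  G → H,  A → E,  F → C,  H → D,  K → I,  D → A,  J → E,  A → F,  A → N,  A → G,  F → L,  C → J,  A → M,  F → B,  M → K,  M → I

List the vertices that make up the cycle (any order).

A, D, G, H

DFS with gray/black marking from A:
A gray
  M gray
    K gray
      I gray
      I black
    K black
    M→I: I black — skip
  M black
  E gray
  E black
  G gray
    C gray
      J gray
        J→E: E black — skip
      J black
    C black
    H gray
      D gray
        D→A: A is gray → back edge
Back edge closes the cycle A → G → H → D → A; its vertices are {A, D, G, H}.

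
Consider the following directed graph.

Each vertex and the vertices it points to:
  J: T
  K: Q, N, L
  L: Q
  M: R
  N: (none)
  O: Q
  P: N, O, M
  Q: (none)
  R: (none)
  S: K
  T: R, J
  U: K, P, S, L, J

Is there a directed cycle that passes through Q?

No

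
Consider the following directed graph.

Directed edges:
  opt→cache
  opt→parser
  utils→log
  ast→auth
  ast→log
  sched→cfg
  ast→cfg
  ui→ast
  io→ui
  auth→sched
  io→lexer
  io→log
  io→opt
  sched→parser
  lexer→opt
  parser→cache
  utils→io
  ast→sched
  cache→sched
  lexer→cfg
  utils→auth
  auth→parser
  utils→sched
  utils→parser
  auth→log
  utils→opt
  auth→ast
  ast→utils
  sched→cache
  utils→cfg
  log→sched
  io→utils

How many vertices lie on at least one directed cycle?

A vertex is on a directed cycle iff it belongs to a strongly connected component of size ≥ 2 (or has a self-loop).
The vertices on cycles are {io, ui, ast, auth, cache, sched, utils, parser} — 8 in total.

8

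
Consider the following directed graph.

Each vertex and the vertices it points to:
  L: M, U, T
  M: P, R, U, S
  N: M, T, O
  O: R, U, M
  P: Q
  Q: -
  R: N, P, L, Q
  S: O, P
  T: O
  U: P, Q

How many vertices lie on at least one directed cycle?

7

A vertex is on a directed cycle iff it belongs to a strongly connected component of size ≥ 2 (or has a self-loop).
The vertices on cycles are {L, M, N, O, R, S, T} — 7 in total.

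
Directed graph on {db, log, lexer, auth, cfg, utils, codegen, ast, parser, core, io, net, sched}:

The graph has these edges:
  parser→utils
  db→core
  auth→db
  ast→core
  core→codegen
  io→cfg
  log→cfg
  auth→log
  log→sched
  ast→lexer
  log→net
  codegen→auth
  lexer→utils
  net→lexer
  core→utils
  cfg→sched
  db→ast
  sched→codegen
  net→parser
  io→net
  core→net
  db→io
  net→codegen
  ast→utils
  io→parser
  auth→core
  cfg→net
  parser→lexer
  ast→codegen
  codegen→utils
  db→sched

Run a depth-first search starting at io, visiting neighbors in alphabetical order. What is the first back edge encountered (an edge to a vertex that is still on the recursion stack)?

core->codegen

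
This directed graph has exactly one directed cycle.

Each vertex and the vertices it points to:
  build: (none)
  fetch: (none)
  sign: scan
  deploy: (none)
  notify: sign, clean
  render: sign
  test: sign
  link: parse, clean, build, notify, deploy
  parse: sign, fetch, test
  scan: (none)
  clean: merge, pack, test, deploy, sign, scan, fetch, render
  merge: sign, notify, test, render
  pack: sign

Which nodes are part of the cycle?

DFS with gray/black marking from clean:
clean gray
  merge gray
    sign gray
      scan gray
      scan black
    sign black
    notify gray
      notify→sign: sign black — skip
      notify→clean: clean is gray → back edge
Back edge closes the cycle clean → merge → notify → clean; its vertices are {clean, merge, notify}.

clean, merge, notify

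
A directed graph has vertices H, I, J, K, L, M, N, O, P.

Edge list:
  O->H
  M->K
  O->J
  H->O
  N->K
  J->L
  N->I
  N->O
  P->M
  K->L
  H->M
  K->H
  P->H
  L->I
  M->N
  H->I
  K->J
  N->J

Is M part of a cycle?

M is on a cycle iff M can reach itself via ≥1 edge.
M → K → H → M — yes.

Yes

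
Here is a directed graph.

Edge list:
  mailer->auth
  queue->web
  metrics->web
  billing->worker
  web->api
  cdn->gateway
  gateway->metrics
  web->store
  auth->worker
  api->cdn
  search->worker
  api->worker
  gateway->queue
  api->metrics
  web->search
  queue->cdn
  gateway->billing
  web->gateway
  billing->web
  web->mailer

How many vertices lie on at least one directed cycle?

A vertex is on a directed cycle iff it belongs to a strongly connected component of size ≥ 2 (or has a self-loop).
The vertices on cycles are {api, cdn, web, queue, billing, gateway, metrics} — 7 in total.

7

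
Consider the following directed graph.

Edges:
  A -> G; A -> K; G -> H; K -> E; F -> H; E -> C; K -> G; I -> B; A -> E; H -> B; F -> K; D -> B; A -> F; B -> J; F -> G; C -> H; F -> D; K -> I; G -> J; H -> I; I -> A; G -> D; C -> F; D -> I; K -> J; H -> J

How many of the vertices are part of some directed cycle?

A vertex is on a directed cycle iff it belongs to a strongly connected component of size ≥ 2 (or has a self-loop).
The vertices on cycles are {A, C, D, E, F, G, H, I, K} — 9 in total.

9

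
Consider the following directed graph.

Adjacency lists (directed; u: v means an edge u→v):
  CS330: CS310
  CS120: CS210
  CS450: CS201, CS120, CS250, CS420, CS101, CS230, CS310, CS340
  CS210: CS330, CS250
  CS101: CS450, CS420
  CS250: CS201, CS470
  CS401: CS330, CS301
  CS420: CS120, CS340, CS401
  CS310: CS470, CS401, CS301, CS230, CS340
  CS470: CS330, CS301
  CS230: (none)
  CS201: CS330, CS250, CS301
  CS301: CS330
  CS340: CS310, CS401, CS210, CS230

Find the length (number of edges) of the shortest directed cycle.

2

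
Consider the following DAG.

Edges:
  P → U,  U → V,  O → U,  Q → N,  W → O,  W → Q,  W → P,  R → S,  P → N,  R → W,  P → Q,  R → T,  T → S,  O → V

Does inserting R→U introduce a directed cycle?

Adding R→U creates a cycle iff U can already reach R.
Explore from U: no path reaches R. The graph stays acyclic.

No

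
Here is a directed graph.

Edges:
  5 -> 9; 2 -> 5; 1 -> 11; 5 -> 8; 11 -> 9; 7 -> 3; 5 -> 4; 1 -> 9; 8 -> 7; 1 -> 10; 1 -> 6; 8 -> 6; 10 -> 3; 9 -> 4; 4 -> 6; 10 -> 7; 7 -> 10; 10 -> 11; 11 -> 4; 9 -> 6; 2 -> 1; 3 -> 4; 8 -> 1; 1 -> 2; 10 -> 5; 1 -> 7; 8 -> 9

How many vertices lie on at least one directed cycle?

A vertex is on a directed cycle iff it belongs to a strongly connected component of size ≥ 2 (or has a self-loop).
The vertices on cycles are {1, 2, 5, 7, 8, 10} — 6 in total.

6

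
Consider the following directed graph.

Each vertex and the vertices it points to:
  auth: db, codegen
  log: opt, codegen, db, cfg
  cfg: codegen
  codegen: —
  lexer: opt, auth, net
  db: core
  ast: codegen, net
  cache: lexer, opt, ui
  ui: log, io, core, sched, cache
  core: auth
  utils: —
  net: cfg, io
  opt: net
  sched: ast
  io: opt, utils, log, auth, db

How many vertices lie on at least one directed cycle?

9

A vertex is on a directed cycle iff it belongs to a strongly connected component of size ≥ 2 (or has a self-loop).
The vertices on cycles are {db, io, ui, log, net, opt, auth, core, cache} — 9 in total.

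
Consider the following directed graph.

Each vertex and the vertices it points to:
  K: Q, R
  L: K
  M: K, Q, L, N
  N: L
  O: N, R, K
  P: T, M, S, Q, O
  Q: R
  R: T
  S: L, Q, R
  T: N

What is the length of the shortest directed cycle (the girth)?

5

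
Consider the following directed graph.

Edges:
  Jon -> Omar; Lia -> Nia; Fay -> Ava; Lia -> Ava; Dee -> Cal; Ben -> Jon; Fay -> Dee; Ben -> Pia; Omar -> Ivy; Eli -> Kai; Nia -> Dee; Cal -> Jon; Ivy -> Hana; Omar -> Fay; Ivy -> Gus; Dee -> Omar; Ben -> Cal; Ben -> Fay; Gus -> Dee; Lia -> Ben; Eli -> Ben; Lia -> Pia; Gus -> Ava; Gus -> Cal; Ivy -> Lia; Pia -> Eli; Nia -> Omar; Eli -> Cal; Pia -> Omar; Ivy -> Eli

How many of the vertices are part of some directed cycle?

A vertex is on a directed cycle iff it belongs to a strongly connected component of size ≥ 2 (or has a self-loop).
The vertices on cycles are {Ben, Cal, Dee, Eli, Fay, Gus, Ivy, Jon, Lia, Nia, Pia, Omar} — 12 in total.

12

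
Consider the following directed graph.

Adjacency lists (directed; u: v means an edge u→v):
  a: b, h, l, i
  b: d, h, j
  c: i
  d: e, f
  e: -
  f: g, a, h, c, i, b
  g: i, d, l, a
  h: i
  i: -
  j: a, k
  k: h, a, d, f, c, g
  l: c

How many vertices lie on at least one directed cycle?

A vertex is on a directed cycle iff it belongs to a strongly connected component of size ≥ 2 (or has a self-loop).
The vertices on cycles are {a, b, d, f, g, j, k} — 7 in total.

7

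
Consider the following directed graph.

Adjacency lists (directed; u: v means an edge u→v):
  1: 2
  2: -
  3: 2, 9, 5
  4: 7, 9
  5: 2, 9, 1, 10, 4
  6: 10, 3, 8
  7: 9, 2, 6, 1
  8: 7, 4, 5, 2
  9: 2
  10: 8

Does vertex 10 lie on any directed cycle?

Yes

10 is on a cycle iff 10 can reach itself via ≥1 edge.
10 → 8 → 5 → 10 — yes.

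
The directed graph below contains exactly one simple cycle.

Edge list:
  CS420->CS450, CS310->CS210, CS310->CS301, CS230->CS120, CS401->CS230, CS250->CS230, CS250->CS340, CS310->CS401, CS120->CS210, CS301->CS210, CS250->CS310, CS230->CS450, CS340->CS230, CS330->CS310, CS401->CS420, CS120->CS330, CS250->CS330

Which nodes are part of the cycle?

CS120, CS230, CS310, CS330, CS401

DFS with gray/black marking from CS330:
CS330 gray
  CS310 gray
    CS401 gray
      CS420 gray
        CS450 gray
        CS450 black
      CS420 black
      CS230 gray
        CS230→CS450: CS450 black — skip
        CS120 gray
          CS120→CS330: CS330 is gray → back edge
Back edge closes the cycle CS330 → CS310 → CS401 → CS230 → CS120 → CS330; its vertices are {CS120, CS230, CS310, CS330, CS401}.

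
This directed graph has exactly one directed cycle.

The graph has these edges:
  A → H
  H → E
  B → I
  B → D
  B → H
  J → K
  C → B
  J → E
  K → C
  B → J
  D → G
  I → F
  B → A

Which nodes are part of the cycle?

B, C, J, K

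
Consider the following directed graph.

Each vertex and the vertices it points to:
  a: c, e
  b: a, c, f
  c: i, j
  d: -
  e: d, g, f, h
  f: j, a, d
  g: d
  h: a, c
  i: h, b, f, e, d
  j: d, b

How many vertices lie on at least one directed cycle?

A vertex is on a directed cycle iff it belongs to a strongly connected component of size ≥ 2 (or has a self-loop).
The vertices on cycles are {a, b, c, e, f, h, i, j} — 8 in total.

8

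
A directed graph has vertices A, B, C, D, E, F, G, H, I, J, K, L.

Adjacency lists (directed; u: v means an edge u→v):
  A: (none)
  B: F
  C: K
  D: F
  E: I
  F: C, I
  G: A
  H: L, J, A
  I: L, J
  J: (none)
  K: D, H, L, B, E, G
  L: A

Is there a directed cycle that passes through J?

No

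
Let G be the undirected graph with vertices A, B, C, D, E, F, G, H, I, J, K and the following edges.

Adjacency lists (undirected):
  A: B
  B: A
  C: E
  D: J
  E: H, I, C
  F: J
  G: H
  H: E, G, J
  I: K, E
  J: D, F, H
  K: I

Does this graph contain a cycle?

DFS, tracking each vertex's parent; an edge to a visited non-parent vertex closes a cycle.
Start from G:
visit G (parent –)
  visit H (parent G)
    visit E (parent H)
      E–H: parent, skip
      visit I (parent E)
        visit K (parent I)
          K–I: parent, skip
        I–E: parent, skip
      visit C (parent E)
        C–E: parent, skip
    H–G: parent, skip
    visit J (parent H)
      visit D (parent J)
        D–J: parent, skip
      visit F (parent J)
        F–J: parent, skip
      J–H: parent, skip
visit A (parent –)
  visit B (parent A)
    B–A: parent, skip
No non-parent visited neighbor found — the graph is a forest.

No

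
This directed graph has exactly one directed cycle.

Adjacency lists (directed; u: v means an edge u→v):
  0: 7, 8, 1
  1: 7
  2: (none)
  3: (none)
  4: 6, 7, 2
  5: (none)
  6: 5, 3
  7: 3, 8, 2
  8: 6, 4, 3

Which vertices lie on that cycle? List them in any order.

4, 7, 8

DFS with gray/black marking from 8:
8 gray
  6 gray
    5 gray
    5 black
    3 gray
    3 black
  6 black
  4 gray
    4→6: 6 black — skip
    7 gray
      7→3: 3 black — skip
      7→8: 8 is gray → back edge
Back edge closes the cycle 8 → 4 → 7 → 8; its vertices are {4, 7, 8}.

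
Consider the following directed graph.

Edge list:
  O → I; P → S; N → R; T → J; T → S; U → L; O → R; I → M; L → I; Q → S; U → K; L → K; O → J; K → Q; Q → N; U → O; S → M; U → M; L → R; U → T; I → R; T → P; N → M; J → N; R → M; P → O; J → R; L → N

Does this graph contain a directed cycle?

No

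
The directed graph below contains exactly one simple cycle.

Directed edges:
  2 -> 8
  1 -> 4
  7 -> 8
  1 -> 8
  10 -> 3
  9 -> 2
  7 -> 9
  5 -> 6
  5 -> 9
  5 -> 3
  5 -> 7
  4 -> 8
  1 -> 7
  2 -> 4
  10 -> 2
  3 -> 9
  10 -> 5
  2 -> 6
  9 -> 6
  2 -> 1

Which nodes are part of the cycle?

1, 2, 7, 9

DFS with gray/black marking from 2:
2 gray
  4 gray
    8 gray
    8 black
  4 black
  6 gray
  6 black
  2→8: 8 black — skip
  1 gray
    1→4: 4 black — skip
    1→8: 8 black — skip
    7 gray
      9 gray
        9→2: 2 is gray → back edge
Back edge closes the cycle 2 → 1 → 7 → 9 → 2; its vertices are {1, 2, 7, 9}.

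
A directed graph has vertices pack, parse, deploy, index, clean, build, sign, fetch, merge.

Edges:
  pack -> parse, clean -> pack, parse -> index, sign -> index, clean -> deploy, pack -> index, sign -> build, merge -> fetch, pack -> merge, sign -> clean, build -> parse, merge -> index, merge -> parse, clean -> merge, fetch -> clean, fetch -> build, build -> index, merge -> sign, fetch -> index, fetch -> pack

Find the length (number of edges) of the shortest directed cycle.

3

For each vertex v, BFS finds the shortest path from v back to v.
The shortest such closed walk is clean → merge → sign → clean, length 3.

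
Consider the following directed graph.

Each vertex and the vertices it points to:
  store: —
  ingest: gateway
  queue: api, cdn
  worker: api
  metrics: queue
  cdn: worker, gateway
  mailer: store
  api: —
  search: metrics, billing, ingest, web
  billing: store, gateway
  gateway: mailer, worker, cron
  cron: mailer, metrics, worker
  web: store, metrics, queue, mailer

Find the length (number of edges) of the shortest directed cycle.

5

For each vertex v, BFS finds the shortest path from v back to v.
The shortest such closed walk is queue → cdn → gateway → cron → metrics → queue, length 5.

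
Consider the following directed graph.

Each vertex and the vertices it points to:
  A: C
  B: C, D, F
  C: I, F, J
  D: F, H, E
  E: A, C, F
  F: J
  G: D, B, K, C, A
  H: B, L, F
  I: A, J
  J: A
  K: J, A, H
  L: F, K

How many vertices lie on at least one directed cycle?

10

A vertex is on a directed cycle iff it belongs to a strongly connected component of size ≥ 2 (or has a self-loop).
The vertices on cycles are {A, B, C, D, F, H, I, J, K, L} — 10 in total.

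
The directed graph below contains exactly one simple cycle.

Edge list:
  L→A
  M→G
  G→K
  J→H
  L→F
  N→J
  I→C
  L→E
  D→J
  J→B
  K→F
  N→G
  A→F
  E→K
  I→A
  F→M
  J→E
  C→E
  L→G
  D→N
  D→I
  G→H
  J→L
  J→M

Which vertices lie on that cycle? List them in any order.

F, G, K, M

DFS with gray/black marking from F:
F gray
  M gray
    G gray
      K gray
        K→F: F is gray → back edge
Back edge closes the cycle F → M → G → K → F; its vertices are {F, G, K, M}.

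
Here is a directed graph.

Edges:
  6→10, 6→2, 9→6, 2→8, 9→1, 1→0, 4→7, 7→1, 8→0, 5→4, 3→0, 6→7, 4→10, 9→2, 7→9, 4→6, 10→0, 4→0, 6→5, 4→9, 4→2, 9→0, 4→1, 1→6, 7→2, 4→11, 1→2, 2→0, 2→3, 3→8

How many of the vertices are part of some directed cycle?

A vertex is on a directed cycle iff it belongs to a strongly connected component of size ≥ 2 (or has a self-loop).
The vertices on cycles are {1, 4, 5, 6, 7, 9} — 6 in total.

6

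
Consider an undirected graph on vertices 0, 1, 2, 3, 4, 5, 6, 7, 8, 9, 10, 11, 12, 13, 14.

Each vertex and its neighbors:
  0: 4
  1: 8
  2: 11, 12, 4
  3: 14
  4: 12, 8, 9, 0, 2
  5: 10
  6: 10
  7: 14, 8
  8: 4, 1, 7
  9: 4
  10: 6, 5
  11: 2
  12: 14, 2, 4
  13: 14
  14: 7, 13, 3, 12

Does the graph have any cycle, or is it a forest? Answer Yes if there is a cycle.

DFS, tracking each vertex's parent; an edge to a visited non-parent vertex closes a cycle.
Start from 6:
visit 6 (parent –)
  visit 10 (parent 6)
    10–6: parent, skip
    visit 5 (parent 10)
      5–10: parent, skip
visit 0 (parent –)
  visit 4 (parent 0)
    visit 12 (parent 4)
      visit 14 (parent 12)
        visit 7 (parent 14)
          7–14: parent, skip
          visit 8 (parent 7)
            8–4: 4 visited and ≠ parent → cycle
Cycle: 4 – 12 – 14 – 7 – 8 – 4.

Yes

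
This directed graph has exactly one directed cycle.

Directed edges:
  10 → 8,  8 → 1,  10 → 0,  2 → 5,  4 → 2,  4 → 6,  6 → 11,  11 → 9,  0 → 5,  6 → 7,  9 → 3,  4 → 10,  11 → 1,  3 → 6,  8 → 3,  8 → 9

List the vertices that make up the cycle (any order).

3, 6, 9, 11

DFS with gray/black marking from 6:
6 gray
  7 gray
  7 black
  11 gray
    1 gray
    1 black
    9 gray
      3 gray
        3→6: 6 is gray → back edge
Back edge closes the cycle 6 → 11 → 9 → 3 → 6; its vertices are {3, 6, 9, 11}.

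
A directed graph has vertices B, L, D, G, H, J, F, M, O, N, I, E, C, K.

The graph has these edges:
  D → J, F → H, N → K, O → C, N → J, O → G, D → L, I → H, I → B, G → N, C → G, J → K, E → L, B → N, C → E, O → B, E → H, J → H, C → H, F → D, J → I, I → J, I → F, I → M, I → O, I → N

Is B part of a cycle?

Yes

B is on a cycle iff B can reach itself via ≥1 edge.
B → N → J → I → B — yes.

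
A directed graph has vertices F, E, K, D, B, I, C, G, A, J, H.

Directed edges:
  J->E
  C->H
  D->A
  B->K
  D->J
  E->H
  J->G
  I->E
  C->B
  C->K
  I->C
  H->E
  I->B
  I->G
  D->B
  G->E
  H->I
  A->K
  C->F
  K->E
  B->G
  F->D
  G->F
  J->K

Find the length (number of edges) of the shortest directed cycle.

For each vertex v, BFS finds the shortest path from v back to v.
The shortest such closed walk is H → E → H, length 2.

2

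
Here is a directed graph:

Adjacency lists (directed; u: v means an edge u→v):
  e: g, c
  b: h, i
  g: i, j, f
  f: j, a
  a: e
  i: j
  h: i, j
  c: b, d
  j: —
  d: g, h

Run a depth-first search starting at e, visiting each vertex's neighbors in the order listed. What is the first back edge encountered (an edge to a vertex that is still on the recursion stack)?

a->e

DFS from e (visiting each vertex's neighbors in the order listed); mark gray on enter, black on exit:
e gray
  g gray
    i gray
      j gray
      j black
    i black
    g→j: j black — skip
    f gray
      f→j: j black — skip
      a gray
        a→e: e is gray → back edge
First back edge: a → e.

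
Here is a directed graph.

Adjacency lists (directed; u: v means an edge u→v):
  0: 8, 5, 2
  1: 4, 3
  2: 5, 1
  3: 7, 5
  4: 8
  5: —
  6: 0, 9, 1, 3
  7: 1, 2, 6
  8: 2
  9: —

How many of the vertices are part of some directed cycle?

A vertex is on a directed cycle iff it belongs to a strongly connected component of size ≥ 2 (or has a self-loop).
The vertices on cycles are {0, 1, 2, 3, 4, 6, 7, 8} — 8 in total.

8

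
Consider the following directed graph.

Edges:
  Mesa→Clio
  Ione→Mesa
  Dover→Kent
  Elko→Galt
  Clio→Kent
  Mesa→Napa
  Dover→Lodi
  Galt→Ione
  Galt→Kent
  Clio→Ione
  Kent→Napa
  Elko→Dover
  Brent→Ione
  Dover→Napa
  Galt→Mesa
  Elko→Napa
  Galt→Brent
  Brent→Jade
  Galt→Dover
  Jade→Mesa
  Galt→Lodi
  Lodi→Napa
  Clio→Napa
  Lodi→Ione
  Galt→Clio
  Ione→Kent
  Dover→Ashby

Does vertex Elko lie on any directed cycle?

No

Elko lies on a cycle iff there is a path from Elko back to itself.
Exploring from Elko, it never reaches itself; equivalently, its strongly connected component is a singleton.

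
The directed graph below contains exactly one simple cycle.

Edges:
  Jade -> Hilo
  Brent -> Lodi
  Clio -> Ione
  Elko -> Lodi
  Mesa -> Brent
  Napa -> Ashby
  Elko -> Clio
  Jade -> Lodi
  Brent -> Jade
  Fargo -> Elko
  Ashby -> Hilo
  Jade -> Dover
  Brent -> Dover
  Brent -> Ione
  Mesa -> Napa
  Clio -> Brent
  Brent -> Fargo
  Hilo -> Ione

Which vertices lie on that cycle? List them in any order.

Clio, Elko, Brent, Fargo

DFS with gray/black marking from Brent:
Brent gray
  Lodi gray
  Lodi black
  Jade gray
    Hilo gray
      Ione gray
      Ione black
    Hilo black
    Dover gray
    Dover black
    Jade→Lodi: Lodi black — skip
  Jade black
  Brent→Dover: Dover black — skip
  Fargo gray
    Elko gray
      Clio gray
        Clio→Ione: Ione black — skip
        Clio→Brent: Brent is gray → back edge
Back edge closes the cycle Brent → Fargo → Elko → Clio → Brent; its vertices are {Clio, Elko, Brent, Fargo}.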